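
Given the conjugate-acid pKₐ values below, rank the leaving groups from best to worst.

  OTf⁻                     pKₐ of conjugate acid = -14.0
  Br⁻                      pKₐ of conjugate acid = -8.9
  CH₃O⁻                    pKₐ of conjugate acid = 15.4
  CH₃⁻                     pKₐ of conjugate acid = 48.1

Lower conjugate-acid pKₐ ⇒ weaker base ⇒ better leaving group.
Sorting by the given values: OTf⁻ (-14.0), Br⁻ (-8.9), CH₃O⁻ (15.4), CH₃⁻ (48.1).

OTf⁻ > Br⁻ > CH₃O⁻ > CH₃⁻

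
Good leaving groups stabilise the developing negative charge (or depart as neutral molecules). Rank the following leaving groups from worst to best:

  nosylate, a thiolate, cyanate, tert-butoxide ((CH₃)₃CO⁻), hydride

A good leaving group is a weak base: the lower the pKₐ of its conjugate acid, the more readily it departs.
nosylate: pKₐ(p-O₂NC₆H₄SO₃H) ≈ -3.5 — p-nitro group further stabilises the sulfonate
cyanate: pKₐ(HOCN) ≈ 3.5 — resonance between N and O
a thiolate: pKₐ(RSH (a thiol)) ≈ 10.5
tert-butoxide ((CH₃)₃CO⁻): pKₐ(t-BuOH) ≈ 18 — bulky, strongly basic alkoxide
hydride: pKₐ(H₂) ≈ 36
The question asks for worst first, so the sequence is read in increasing leaving-group ability.

hydride < tert-butoxide ((CH₃)₃CO⁻) < a thiolate < cyanate < nosylate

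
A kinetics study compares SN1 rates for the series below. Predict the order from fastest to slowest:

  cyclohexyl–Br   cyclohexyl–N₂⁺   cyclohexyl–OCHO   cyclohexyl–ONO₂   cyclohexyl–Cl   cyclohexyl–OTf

With the same alkyl group throughout, only the leaving group differentiates the rates.
A good leaving group is a weak base: the lower the pKₐ of its conjugate acid, the more readily it departs.
cyclohexyl–N₂⁺ loses N₂: no meaningful conjugate acid; N₂ departs as an exceptionally stable neutral molecule
cyclohexyl–OTf loses OTf⁻: pKₐ(CF₃SO₃H (triflic acid)) ≈ -14
cyclohexyl–Br loses Br⁻: pKₐ(HBr) ≈ -9
cyclohexyl–Cl loses Cl⁻: pKₐ(HCl) ≈ -7
cyclohexyl–ONO₂ loses NO₃⁻: pKₐ(HNO₃) ≈ -1.3
cyclohexyl–OCHO loses HCOO⁻: pKₐ(HCOOH) ≈ 3.8

cyclohexyl–N₂⁺ > cyclohexyl–OTf > cyclohexyl–Br > cyclohexyl–Cl > cyclohexyl–ONO₂ > cyclohexyl–OCHO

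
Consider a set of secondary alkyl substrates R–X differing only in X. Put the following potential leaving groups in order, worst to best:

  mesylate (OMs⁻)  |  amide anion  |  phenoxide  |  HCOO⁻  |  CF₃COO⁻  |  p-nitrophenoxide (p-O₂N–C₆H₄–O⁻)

The more stable X⁻ (or X) is on its own — i.e. the weaker a base it is — the better a leaving group it makes.
mesylate (OMs⁻): pKₐ(CH₃SO₃H (MsOH)) ≈ -1.9
CF₃COO⁻: pKₐ(CF₃COOH) ≈ 0.2
HCOO⁻: pKₐ(HCOOH) ≈ 3.8
p-nitrophenoxide (p-O₂N–C₆H₄–O⁻): pKₐ(p-nitrophenol) ≈ 7.2
phenoxide: pKₐ(C₆H₅OH (phenol)) ≈ 10
amide anion: pKₐ(NH₃) ≈ 38
Listed from poorest to best leaving group as asked.

amide anion < phenoxide < p-nitrophenoxide (p-O₂N–C₆H₄–O⁻) < HCOO⁻ < CF₃COO⁻ < mesylate (OMs⁻)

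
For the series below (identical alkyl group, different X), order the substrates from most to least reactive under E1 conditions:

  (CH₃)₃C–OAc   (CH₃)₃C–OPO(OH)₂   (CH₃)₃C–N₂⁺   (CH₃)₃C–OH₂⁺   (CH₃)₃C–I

(CH₃)₃C–N₂⁺ > (CH₃)₃C–I > (CH₃)₃C–OH₂⁺ > (CH₃)₃C–OPO(OH)₂ > (CH₃)₃C–OAc

Same R in every case — rank the leaving groups.
Leaving-group ability tracks the stability of the departed species; conjugate-acid pKₐ is the usual yardstick (lower pKₐ → better LG).
(CH₃)₃C–N₂⁺ loses N₂: no meaningful conjugate acid; N₂ departs as an exceptionally stable neutral molecule
(CH₃)₃C–I loses I⁻: pKₐ(HI) ≈ -10
(CH₃)₃C–OH₂⁺ loses H₂O: pKₐ(H₃O⁺) ≈ -1.7
(CH₃)₃C–OPO(OH)₂ loses H₂PO₄⁻: pKₐ(H₃PO₄) ≈ 2.1
(CH₃)₃C–OAc loses AcO⁻: pKₐ(CH₃COOH) ≈ 4.8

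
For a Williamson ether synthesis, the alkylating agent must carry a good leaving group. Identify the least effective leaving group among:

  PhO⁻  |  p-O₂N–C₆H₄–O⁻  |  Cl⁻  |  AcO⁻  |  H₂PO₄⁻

The more stable X⁻ (or X) is on its own — i.e. the weaker a base it is — the better a leaving group it makes.
Cl⁻: pKₐ(HCl) ≈ -7
H₂PO₄⁻: pKₐ(H₃PO₄) ≈ 2.1
AcO⁻: pKₐ(CH₃COOH) ≈ 4.8
p-O₂N–C₆H₄–O⁻: pKₐ(p-nitrophenol) ≈ 7.2
PhO⁻: pKₐ(C₆H₅OH (phenol)) ≈ 10

PhO⁻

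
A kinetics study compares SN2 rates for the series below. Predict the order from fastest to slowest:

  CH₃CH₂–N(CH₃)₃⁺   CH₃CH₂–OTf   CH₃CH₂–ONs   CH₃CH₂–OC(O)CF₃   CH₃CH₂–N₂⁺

CH₃CH₂–N₂⁺ > CH₃CH₂–OTf > CH₃CH₂–ONs > CH₃CH₂–OC(O)CF₃ > CH₃CH₂–N(CH₃)₃⁺

Same R in every case — rank the leaving groups.
Rank by basicity of the departing species: weakest base leaves most easily.
CH₃CH₂–N₂⁺ loses N₂: no meaningful conjugate acid; N₂ departs as an exceptionally stable neutral molecule
CH₃CH₂–OTf loses OTf⁻: pKₐ(CF₃SO₃H (triflic acid)) ≈ -14
CH₃CH₂–ONs loses ONs⁻: pKₐ(p-O₂NC₆H₄SO₃H) ≈ -3.5
CH₃CH₂–OC(O)CF₃ loses CF₃COO⁻: pKₐ(CF₃COOH) ≈ 0.2
CH₃CH₂–N(CH₃)₃⁺ loses NR'₃: pKₐ(R'₃NH⁺) ≈ 10.7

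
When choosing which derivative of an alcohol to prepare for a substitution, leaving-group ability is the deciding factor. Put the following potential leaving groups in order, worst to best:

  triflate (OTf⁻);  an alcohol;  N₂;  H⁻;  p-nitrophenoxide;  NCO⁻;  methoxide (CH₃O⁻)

H⁻ < methoxide (CH₃O⁻) < p-nitrophenoxide < NCO⁻ < an alcohol < triflate (OTf⁻) < N₂

The more stable X⁻ (or X) is on its own — i.e. the weaker a base it is — the better a leaving group it makes.
N₂: no meaningful conjugate acid; N₂ departs as an exceptionally stable neutral molecule
triflate (OTf⁻): pKₐ(CF₃SO₃H (triflic acid)) ≈ -14
an alcohol: pKₐ(R'OH₂⁺) ≈ -2.4
NCO⁻: pKₐ(HOCN) ≈ 3.5 — resonance between N and O
p-nitrophenoxide: pKₐ(p-nitrophenol) ≈ 7.2
methoxide (CH₃O⁻): pKₐ(CH₃OH) ≈ 15.5 — strong base; alkoxides do not leave unassisted
H⁻: pKₐ(H₂) ≈ 36
Listed from poorest to best leaving group as asked.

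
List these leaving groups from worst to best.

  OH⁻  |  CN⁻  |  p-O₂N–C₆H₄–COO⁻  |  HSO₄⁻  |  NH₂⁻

A good leaving group is a weak base: the lower the pKₐ of its conjugate acid, the more readily it departs.
HSO₄⁻: pKₐ(H₂SO₄) ≈ -3
p-O₂N–C₆H₄–COO⁻: pKₐ(p-nitrobenzoic acid) ≈ 3.4
CN⁻: pKₐ(HCN) ≈ 9.2
OH⁻: pKₐ(H₂O) ≈ 15.7
NH₂⁻: pKₐ(NH₃) ≈ 38
Reversing gives the worst-to-best order requested.

NH₂⁻ < OH⁻ < CN⁻ < p-O₂N–C₆H₄–COO⁻ < HSO₄⁻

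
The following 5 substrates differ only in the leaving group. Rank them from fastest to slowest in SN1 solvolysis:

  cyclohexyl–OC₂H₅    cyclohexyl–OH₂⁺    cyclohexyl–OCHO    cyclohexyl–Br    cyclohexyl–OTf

cyclohexyl–OTf > cyclohexyl–Br > cyclohexyl–OH₂⁺ > cyclohexyl–OCHO > cyclohexyl–OC₂H₅

Same R in every case — rank the leaving groups.
Rank by basicity of the departing species: weakest base leaves most easily.
cyclohexyl–OTf loses OTf⁻: pKₐ(CF₃SO₃H (triflic acid)) ≈ -14
cyclohexyl–Br loses Br⁻: pKₐ(HBr) ≈ -9
cyclohexyl–OH₂⁺ loses H₂O: pKₐ(H₃O⁺) ≈ -1.7
cyclohexyl–OCHO loses HCOO⁻: pKₐ(HCOOH) ≈ 3.8
cyclohexyl–OC₂H₅ loses CH₃CH₂O⁻: pKₐ(CH₃CH₂OH) ≈ 16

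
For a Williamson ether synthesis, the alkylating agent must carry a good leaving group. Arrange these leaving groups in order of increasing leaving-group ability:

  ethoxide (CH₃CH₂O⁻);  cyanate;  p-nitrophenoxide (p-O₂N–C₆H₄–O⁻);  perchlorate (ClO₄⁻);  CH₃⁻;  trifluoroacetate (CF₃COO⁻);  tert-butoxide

CH₃⁻ < tert-butoxide < ethoxide (CH₃CH₂O⁻) < p-nitrophenoxide (p-O₂N–C₆H₄–O⁻) < cyanate < trifluoroacetate (CF₃COO⁻) < perchlorate (ClO₄⁻)

A good leaving group is a weak base: the lower the pKₐ of its conjugate acid, the more readily it departs.
perchlorate (ClO₄⁻): pKₐ(HClO₄) ≈ -10 — extremely weak base; rarely used for safety reasons
trifluoroacetate (CF₃COO⁻): pKₐ(CF₃COOH) ≈ 0.2 — strongly electron-withdrawing CF₃ stabilises the carboxylate
cyanate: pKₐ(HOCN) ≈ 3.5
p-nitrophenoxide (p-O₂N–C₆H₄–O⁻): pKₐ(p-nitrophenol) ≈ 7.2
ethoxide (CH₃CH₂O⁻): pKₐ(CH₃CH₂OH) ≈ 16
tert-butoxide: pKₐ(t-BuOH) ≈ 18 — bulky, strongly basic alkoxide
CH₃⁻: pKₐ(CH₄) ≈ 48
Reversing gives the worst-to-best order requested.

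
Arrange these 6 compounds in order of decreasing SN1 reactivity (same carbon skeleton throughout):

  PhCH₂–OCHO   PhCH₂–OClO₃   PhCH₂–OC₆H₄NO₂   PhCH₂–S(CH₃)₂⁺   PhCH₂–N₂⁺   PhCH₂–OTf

PhCH₂–N₂⁺ > PhCH₂–OTf > PhCH₂–OClO₃ > PhCH₂–S(CH₃)₂⁺ > PhCH₂–OCHO > PhCH₂–OC₆H₄NO₂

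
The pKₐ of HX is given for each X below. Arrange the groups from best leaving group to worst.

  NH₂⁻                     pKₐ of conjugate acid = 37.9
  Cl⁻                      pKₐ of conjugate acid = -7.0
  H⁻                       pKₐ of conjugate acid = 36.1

Lower conjugate-acid pKₐ ⇒ weaker base ⇒ better leaving group.
Sorting by the given values: Cl⁻ (-7.0), H⁻ (36.1), NH₂⁻ (37.9).

Cl⁻ > H⁻ > NH₂⁻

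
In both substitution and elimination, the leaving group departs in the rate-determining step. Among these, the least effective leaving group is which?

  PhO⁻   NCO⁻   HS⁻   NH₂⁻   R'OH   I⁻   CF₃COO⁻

I⁻: pKₐ(HI) ≈ -10
R'OH: pKₐ(R'OH₂⁺) ≈ -2.4
CF₃COO⁻: pKₐ(CF₃COOH) ≈ 0.2
NCO⁻: pKₐ(HOCN) ≈ 3.5
HS⁻: pKₐ(H₂S) ≈ 7
PhO⁻: pKₐ(C₆H₅OH (phenol)) ≈ 10
NH₂⁻: pKₐ(NH₃) ≈ 38

NH₂⁻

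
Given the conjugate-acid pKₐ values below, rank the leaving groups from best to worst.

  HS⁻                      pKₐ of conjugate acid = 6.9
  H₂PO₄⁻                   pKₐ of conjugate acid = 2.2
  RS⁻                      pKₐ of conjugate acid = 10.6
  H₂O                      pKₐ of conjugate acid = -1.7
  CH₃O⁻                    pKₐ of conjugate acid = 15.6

H₂O > H₂PO₄⁻ > HS⁻ > RS⁻ > CH₃O⁻

Lower conjugate-acid pKₐ ⇒ weaker base ⇒ better leaving group.
Sorting by the given values: H₂O (-1.7), H₂PO₄⁻ (2.2), HS⁻ (6.9), RS⁻ (10.6), CH₃O⁻ (15.6).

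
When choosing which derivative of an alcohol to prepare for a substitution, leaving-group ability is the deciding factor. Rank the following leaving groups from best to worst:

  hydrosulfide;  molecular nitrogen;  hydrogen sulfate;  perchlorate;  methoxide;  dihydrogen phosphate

molecular nitrogen > perchlorate > hydrogen sulfate > dihydrogen phosphate > hydrosulfide > methoxide

The more stable X⁻ (or X) is on its own — i.e. the weaker a base it is — the better a leaving group it makes.
molecular nitrogen: no meaningful conjugate acid; N₂ departs as an exceptionally stable neutral molecule
perchlorate: pKₐ(HClO₄) ≈ -10
hydrogen sulfate: pKₐ(H₂SO₄) ≈ -3
dihydrogen phosphate: pKₐ(H₃PO₄) ≈ 2.1
hydrosulfide: pKₐ(H₂S) ≈ 7
methoxide: pKₐ(CH₃OH) ≈ 15.5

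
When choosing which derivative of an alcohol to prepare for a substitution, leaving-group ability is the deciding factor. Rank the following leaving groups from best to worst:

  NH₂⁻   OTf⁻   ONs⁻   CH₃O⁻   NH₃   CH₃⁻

OTf⁻ > ONs⁻ > NH₃ > CH₃O⁻ > NH₂⁻ > CH₃⁻

Rank by basicity of the departing species: weakest base leaves most easily.
OTf⁻: pKₐ(CF₃SO₃H (triflic acid)) ≈ -14
ONs⁻: pKₐ(p-O₂NC₆H₄SO₃H) ≈ -3.5
NH₃: pKₐ(NH₄⁺) ≈ 9.2 — neutral but moderately basic; leaves from R–NH₃⁺
CH₃O⁻: pKₐ(CH₃OH) ≈ 15.5 — strong base; alkoxides do not leave unassisted
NH₂⁻: pKₐ(NH₃) ≈ 38 — extremely strong base; never a leaving group
CH₃⁻: pKₐ(CH₄) ≈ 48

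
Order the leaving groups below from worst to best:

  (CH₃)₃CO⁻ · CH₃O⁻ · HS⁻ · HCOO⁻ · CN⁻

HCOO⁻: pKₐ(HCOOH) ≈ 3.8
HS⁻: pKₐ(H₂S) ≈ 7
CN⁻: pKₐ(HCN) ≈ 9.2
CH₃O⁻: pKₐ(CH₃OH) ≈ 15.5
(CH₃)₃CO⁻: pKₐ(t-BuOH) ≈ 18
Reversing gives the worst-to-best order requested.

(CH₃)₃CO⁻ < CH₃O⁻ < CN⁻ < HS⁻ < HCOO⁻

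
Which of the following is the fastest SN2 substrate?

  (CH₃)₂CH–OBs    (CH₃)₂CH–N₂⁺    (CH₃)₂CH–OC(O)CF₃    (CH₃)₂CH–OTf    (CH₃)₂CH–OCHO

With the same alkyl group throughout, only the leaving group differentiates the rates.
The more stable X⁻ (or X) is on its own — i.e. the weaker a base it is — the better a leaving group it makes.
(CH₃)₂CH–N₂⁺ loses N₂: no meaningful conjugate acid; N₂ departs as an exceptionally stable neutral molecule
(CH₃)₂CH–OTf loses OTf⁻: pKₐ(CF₃SO₃H (triflic acid)) ≈ -14
(CH₃)₂CH–OBs loses OBs⁻: pKₐ(p-BrC₆H₄SO₃H) ≈ -2.8
(CH₃)₂CH–OC(O)CF₃ loses CF₃COO⁻: pKₐ(CF₃COOH) ≈ 0.2
(CH₃)₂CH–OCHO loses HCOO⁻: pKₐ(HCOOH) ≈ 3.8

(CH₃)₂CH–N₂⁺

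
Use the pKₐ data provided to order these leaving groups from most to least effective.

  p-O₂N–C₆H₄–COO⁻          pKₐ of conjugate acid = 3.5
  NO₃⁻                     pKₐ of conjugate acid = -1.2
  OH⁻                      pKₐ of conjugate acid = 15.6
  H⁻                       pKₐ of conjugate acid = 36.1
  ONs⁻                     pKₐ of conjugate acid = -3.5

Lower conjugate-acid pKₐ ⇒ weaker base ⇒ better leaving group.
Sorting by the given values: ONs⁻ (-3.5), NO₃⁻ (-1.2), p-O₂N–C₆H₄–COO⁻ (3.5), OH⁻ (15.6), H⁻ (36.1).

ONs⁻ > NO₃⁻ > p-O₂N–C₆H₄–COO⁻ > OH⁻ > H⁻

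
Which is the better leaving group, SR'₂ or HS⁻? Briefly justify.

SR'₂

SR'₂ is the better leaving group.
pKₐ(R'₂SH⁺) ≈ -7 versus pKₐ(H₂S) ≈ 7: SR'₂ is the much weaker base.
Neutral; leaves from a sulfonium salt (R–SR'₂⁺).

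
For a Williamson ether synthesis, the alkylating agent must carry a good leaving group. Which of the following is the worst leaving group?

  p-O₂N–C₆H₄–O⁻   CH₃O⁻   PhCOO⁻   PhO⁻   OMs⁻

Rank by basicity of the departing species: weakest base leaves most easily.
OMs⁻: pKₐ(CH₃SO₃H (MsOH)) ≈ -1.9
PhCOO⁻: pKₐ(C₆H₅COOH) ≈ 4.2
p-O₂N–C₆H₄–O⁻: pKₐ(p-nitrophenol) ≈ 7.2
PhO⁻: pKₐ(C₆H₅OH (phenol)) ≈ 10
CH₃O⁻: pKₐ(CH₃OH) ≈ 15.5

CH₃O⁻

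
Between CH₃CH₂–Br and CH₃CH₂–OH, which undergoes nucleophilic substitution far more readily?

From CH₃CH₂–OH the departing group would be OH⁻ (pKₐ(H₂O) ≈ 15.7). Strong base; essentially never leaves without prior activation.
From CH₃CH₂–Br the leaving group is Br⁻ (pKₐ(HBr) ≈ -9). Weak base; good leaving group.
(In practice CH₃CH₂–Br is made from CH₃CH₂–OH by treatment with PBr₃, replacing the hydroxyl with bromide.)

CH₃CH₂–Br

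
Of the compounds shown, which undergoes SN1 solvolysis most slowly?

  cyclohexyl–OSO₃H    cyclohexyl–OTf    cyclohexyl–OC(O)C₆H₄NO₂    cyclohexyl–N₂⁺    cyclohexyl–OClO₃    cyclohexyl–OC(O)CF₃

With the same alkyl group throughout, only the leaving group differentiates the rates.
The more stable X⁻ (or X) is on its own — i.e. the weaker a base it is — the better a leaving group it makes.
cyclohexyl–N₂⁺ loses N₂: no meaningful conjugate acid; N₂ departs as an exceptionally stable neutral molecule
cyclohexyl–OTf loses OTf⁻: pKₐ(CF₃SO₃H (triflic acid)) ≈ -14
cyclohexyl–OClO₃ loses ClO₄⁻: pKₐ(HClO₄) ≈ -10
cyclohexyl–OSO₃H loses HSO₄⁻: pKₐ(H₂SO₄) ≈ -3
cyclohexyl–OC(O)CF₃ loses CF₃COO⁻: pKₐ(CF₃COOH) ≈ 0.2
cyclohexyl–OC(O)C₆H₄NO₂ loses p-O₂N–C₆H₄–COO⁻: pKₐ(p-nitrobenzoic acid) ≈ 3.4

cyclohexyl–OC(O)C₆H₄NO₂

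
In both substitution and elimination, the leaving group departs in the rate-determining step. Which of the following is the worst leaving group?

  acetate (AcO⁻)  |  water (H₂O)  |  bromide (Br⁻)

bromide (Br⁻): pKₐ(HBr) ≈ -9
water (H₂O): pKₐ(H₃O⁺) ≈ -1.7
acetate (AcO⁻): pKₐ(CH₃COOH) ≈ 4.8

acetate (AcO⁻)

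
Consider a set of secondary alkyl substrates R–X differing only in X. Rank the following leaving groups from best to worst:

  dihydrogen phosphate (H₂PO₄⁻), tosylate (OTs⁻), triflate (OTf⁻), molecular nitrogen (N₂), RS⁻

A good leaving group is a weak base: the lower the pKₐ of its conjugate acid, the more readily it departs.
molecular nitrogen (N₂): no meaningful conjugate acid; N₂ departs as an exceptionally stable neutral molecule
triflate (OTf⁻): pKₐ(CF₃SO₃H (triflic acid)) ≈ -14 — charge spread over three oxygens and a CF₃ group; the premier leaving group in synthesis
tosylate (OTs⁻): pKₐ(p-CH₃C₆H₄SO₃H (TsOH)) ≈ -2.8 — resonance-delocalised arenesulfonate
dihydrogen phosphate (H₂PO₄⁻): pKₐ(H₃PO₄) ≈ 2.1
RS⁻: pKₐ(RSH (a thiol)) ≈ 10.5 — moderately basic; rarely leaves without activation

molecular nitrogen (N₂) > triflate (OTf⁻) > tosylate (OTs⁻) > dihydrogen phosphate (H₂PO₄⁻) > RS⁻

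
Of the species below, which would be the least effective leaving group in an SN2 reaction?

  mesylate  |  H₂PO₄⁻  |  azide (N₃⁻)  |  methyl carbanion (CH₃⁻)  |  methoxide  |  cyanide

The more stable X⁻ (or X) is on its own — i.e. the weaker a base it is — the better a leaving group it makes.
mesylate: pKₐ(CH₃SO₃H (MsOH)) ≈ -1.9
H₂PO₄⁻: pKₐ(H₃PO₄) ≈ 2.1
azide (N₃⁻): pKₐ(HN₃) ≈ 4.7
cyanide: pKₐ(HCN) ≈ 9.2
methoxide: pKₐ(CH₃OH) ≈ 15.5
methyl carbanion (CH₃⁻): pKₐ(CH₄) ≈ 48

methyl carbanion (CH₃⁻)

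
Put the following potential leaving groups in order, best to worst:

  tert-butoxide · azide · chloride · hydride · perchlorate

Leaving-group ability tracks the stability of the departed species; conjugate-acid pKₐ is the usual yardstick (lower pKₐ → better LG).
perchlorate: pKₐ(HClO₄) ≈ -10 — extremely weak base; rarely used for safety reasons
chloride: pKₐ(HCl) ≈ -7 — moderately weak base
azide: pKₐ(HN₃) ≈ 4.7 — linear, resonance-stabilised
tert-butoxide: pKₐ(t-BuOH) ≈ 18 — bulky, strongly basic alkoxide
hydride: pKₐ(H₂) ≈ 36 — extremely strong base; leaves only in special hydride-transfer contexts

perchlorate > chloride > azide > tert-butoxide > hydride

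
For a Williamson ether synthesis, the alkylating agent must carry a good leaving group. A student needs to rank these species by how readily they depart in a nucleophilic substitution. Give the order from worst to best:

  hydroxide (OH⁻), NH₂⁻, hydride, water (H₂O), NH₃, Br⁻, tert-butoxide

NH₂⁻ < hydride < tert-butoxide < hydroxide (OH⁻) < NH₃ < water (H₂O) < Br⁻

Rank by basicity of the departing species: weakest base leaves most easily.
Br⁻: pKₐ(HBr) ≈ -9
water (H₂O): pKₐ(H₃O⁺) ≈ -1.7
NH₃: pKₐ(NH₄⁺) ≈ 9.2
hydroxide (OH⁻): pKₐ(H₂O) ≈ 15.7
tert-butoxide: pKₐ(t-BuOH) ≈ 18
hydride: pKₐ(H₂) ≈ 36
NH₂⁻: pKₐ(NH₃) ≈ 38
Listed from poorest to best leaving group as asked.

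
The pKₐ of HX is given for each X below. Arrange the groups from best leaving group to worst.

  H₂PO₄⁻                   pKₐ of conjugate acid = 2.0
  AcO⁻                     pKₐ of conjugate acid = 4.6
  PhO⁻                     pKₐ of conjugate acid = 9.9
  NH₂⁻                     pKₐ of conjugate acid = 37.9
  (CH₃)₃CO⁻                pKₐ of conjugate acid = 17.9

H₂PO₄⁻ > AcO⁻ > PhO⁻ > (CH₃)₃CO⁻ > NH₂⁻

Lower conjugate-acid pKₐ ⇒ weaker base ⇒ better leaving group.
Sorting by the given values: H₂PO₄⁻ (2.0), AcO⁻ (4.6), PhO⁻ (9.9), (CH₃)₃CO⁻ (17.9), NH₂⁻ (37.9).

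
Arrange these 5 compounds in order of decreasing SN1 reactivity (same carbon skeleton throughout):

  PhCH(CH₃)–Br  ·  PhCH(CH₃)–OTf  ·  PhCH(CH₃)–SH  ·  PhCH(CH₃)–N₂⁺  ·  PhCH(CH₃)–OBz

With the same alkyl group throughout, only the leaving group differentiates the rates.
Rank by basicity of the departing species: weakest base leaves most easily.
PhCH(CH₃)–N₂⁺ loses N₂: no meaningful conjugate acid; N₂ departs as an exceptionally stable neutral molecule
PhCH(CH₃)–OTf loses OTf⁻: pKₐ(CF₃SO₃H (triflic acid)) ≈ -14
PhCH(CH₃)–Br loses Br⁻: pKₐ(HBr) ≈ -9
PhCH(CH₃)–OBz loses PhCOO⁻: pKₐ(C₆H₅COOH) ≈ 4.2
PhCH(CH₃)–SH loses HS⁻: pKₐ(H₂S) ≈ 7

PhCH(CH₃)–N₂⁺ > PhCH(CH₃)–OTf > PhCH(CH₃)–Br > PhCH(CH₃)–OBz > PhCH(CH₃)–SH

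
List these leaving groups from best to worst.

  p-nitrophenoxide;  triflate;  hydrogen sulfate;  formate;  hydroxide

triflate > hydrogen sulfate > formate > p-nitrophenoxide > hydroxide

triflate: pKₐ(CF₃SO₃H (triflic acid)) ≈ -14
hydrogen sulfate: pKₐ(H₂SO₄) ≈ -3
formate: pKₐ(HCOOH) ≈ 3.8
p-nitrophenoxide: pKₐ(p-nitrophenol) ≈ 7.2
hydroxide: pKₐ(H₂O) ≈ 15.7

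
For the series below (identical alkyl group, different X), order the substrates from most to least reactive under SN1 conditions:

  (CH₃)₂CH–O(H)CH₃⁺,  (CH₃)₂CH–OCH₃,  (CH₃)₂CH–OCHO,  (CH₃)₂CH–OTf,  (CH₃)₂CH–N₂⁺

(CH₃)₂CH–N₂⁺ > (CH₃)₂CH–OTf > (CH₃)₂CH–O(H)CH₃⁺ > (CH₃)₂CH–OCHO > (CH₃)₂CH–OCH₃

With the same alkyl group throughout, only the leaving group differentiates the rates.
Rank by basicity of the departing species: weakest base leaves most easily.
(CH₃)₂CH–N₂⁺ loses N₂: no meaningful conjugate acid; N₂ departs as an exceptionally stable neutral molecule
(CH₃)₂CH–OTf loses OTf⁻: pKₐ(CF₃SO₃H (triflic acid)) ≈ -14
(CH₃)₂CH–O(H)CH₃⁺ loses R'OH: pKₐ(R'OH₂⁺) ≈ -2.4
(CH₃)₂CH–OCHO loses HCOO⁻: pKₐ(HCOOH) ≈ 3.8
(CH₃)₂CH–OCH₃ loses CH₃O⁻: pKₐ(CH₃OH) ≈ 15.5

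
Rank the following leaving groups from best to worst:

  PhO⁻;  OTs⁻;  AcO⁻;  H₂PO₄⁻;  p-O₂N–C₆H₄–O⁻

OTs⁻ > H₂PO₄⁻ > AcO⁻ > p-O₂N–C₆H₄–O⁻ > PhO⁻

Leaving-group ability tracks the stability of the departed species; conjugate-acid pKₐ is the usual yardstick (lower pKₐ → better LG).
OTs⁻: pKₐ(p-CH₃C₆H₄SO₃H (TsOH)) ≈ -2.8 — resonance-delocalised arenesulfonate
H₂PO₄⁻: pKₐ(H₃PO₄) ≈ 2.1 — moderate base; biological leaving group after further activation
AcO⁻: pKₐ(CH₃COOH) ≈ 4.8
p-O₂N–C₆H₄–O⁻: pKₐ(p-nitrophenol) ≈ 7.2 — nitro group delocalises the charge; the classic chromogenic LG
PhO⁻: pKₐ(C₆H₅OH (phenol)) ≈ 10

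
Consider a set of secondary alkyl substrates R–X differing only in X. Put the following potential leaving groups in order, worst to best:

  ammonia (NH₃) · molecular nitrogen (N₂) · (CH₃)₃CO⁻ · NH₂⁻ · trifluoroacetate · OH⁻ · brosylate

NH₂⁻ < (CH₃)₃CO⁻ < OH⁻ < ammonia (NH₃) < trifluoroacetate < brosylate < molecular nitrogen (N₂)

Leaving-group ability tracks the stability of the departed species; conjugate-acid pKₐ is the usual yardstick (lower pKₐ → better LG).
molecular nitrogen (N₂): no meaningful conjugate acid; N₂ departs as an exceptionally stable neutral molecule
brosylate: pKₐ(p-BrC₆H₄SO₃H) ≈ -2.8
trifluoroacetate: pKₐ(CF₃COOH) ≈ 0.2
ammonia (NH₃): pKₐ(NH₄⁺) ≈ 9.2
OH⁻: pKₐ(H₂O) ≈ 15.7
(CH₃)₃CO⁻: pKₐ(t-BuOH) ≈ 18
NH₂⁻: pKₐ(NH₃) ≈ 38
Reversing gives the worst-to-best order requested.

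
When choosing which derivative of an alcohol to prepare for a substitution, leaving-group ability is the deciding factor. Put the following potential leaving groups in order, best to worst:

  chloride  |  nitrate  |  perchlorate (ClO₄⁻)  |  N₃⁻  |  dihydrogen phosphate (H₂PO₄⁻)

perchlorate (ClO₄⁻): pKₐ(HClO₄) ≈ -10 — extremely weak base; rarely used for safety reasons
chloride: pKₐ(HCl) ≈ -7
nitrate: pKₐ(HNO₃) ≈ -1.3 — resonance-delocalised over three oxygens
dihydrogen phosphate (H₂PO₄⁻): pKₐ(H₃PO₄) ≈ 2.1
N₃⁻: pKₐ(HN₃) ≈ 4.7

perchlorate (ClO₄⁻) > chloride > nitrate > dihydrogen phosphate (H₂PO₄⁻) > N₃⁻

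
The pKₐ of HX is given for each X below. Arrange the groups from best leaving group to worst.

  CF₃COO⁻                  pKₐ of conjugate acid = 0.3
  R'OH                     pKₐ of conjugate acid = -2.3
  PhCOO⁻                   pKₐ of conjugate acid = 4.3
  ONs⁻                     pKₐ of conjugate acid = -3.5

ONs⁻ > R'OH > CF₃COO⁻ > PhCOO⁻

Lower conjugate-acid pKₐ ⇒ weaker base ⇒ better leaving group.
Sorting by the given values: ONs⁻ (-3.5), R'OH (-2.3), CF₃COO⁻ (0.3), PhCOO⁻ (4.3).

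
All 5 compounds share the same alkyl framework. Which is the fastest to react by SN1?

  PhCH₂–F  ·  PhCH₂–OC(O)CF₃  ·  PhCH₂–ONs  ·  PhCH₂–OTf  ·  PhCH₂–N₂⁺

With the same alkyl group throughout, only the leaving group differentiates the rates.
Leaving-group ability tracks the stability of the departed species; conjugate-acid pKₐ is the usual yardstick (lower pKₐ → better LG).
PhCH₂–N₂⁺ loses N₂: no meaningful conjugate acid; N₂ departs as an exceptionally stable neutral molecule
PhCH₂–OTf loses OTf⁻: pKₐ(CF₃SO₃H (triflic acid)) ≈ -14
PhCH₂–ONs loses ONs⁻: pKₐ(p-O₂NC₆H₄SO₃H) ≈ -3.5
PhCH₂–OC(O)CF₃ loses CF₃COO⁻: pKₐ(CF₃COOH) ≈ 0.2
PhCH₂–F loses F⁻: pKₐ(HF) ≈ 3.2

PhCH₂–N₂⁺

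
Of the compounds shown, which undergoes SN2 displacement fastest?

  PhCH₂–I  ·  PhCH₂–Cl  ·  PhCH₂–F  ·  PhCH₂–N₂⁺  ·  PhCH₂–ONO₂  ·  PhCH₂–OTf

With the same alkyl group throughout, only the leaving group differentiates the rates.
Leaving-group ability tracks the stability of the departed species; conjugate-acid pKₐ is the usual yardstick (lower pKₐ → better LG).
PhCH₂–N₂⁺ loses N₂: no meaningful conjugate acid; N₂ departs as an exceptionally stable neutral molecule
PhCH₂–OTf loses OTf⁻: pKₐ(CF₃SO₃H (triflic acid)) ≈ -14
PhCH₂–I loses I⁻: pKₐ(HI) ≈ -10
PhCH₂–Cl loses Cl⁻: pKₐ(HCl) ≈ -7
PhCH₂–ONO₂ loses NO₃⁻: pKₐ(HNO₃) ≈ -1.3
PhCH₂–F loses F⁻: pKₐ(HF) ≈ 3.2

PhCH₂–N₂⁺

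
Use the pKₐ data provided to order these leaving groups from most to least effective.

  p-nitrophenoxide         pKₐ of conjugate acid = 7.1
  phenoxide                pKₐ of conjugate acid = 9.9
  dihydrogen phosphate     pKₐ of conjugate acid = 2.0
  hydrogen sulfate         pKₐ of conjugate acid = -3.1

hydrogen sulfate > dihydrogen phosphate > p-nitrophenoxide > phenoxide

Lower conjugate-acid pKₐ ⇒ weaker base ⇒ better leaving group.
Sorting by the given values: hydrogen sulfate (-3.1), dihydrogen phosphate (2.0), p-nitrophenoxide (7.1), phenoxide (9.9).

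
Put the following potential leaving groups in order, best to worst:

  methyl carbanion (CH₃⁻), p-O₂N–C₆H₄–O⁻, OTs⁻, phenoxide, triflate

The more stable X⁻ (or X) is on its own — i.e. the weaker a base it is — the better a leaving group it makes.
triflate: pKₐ(CF₃SO₃H (triflic acid)) ≈ -14 — charge spread over three oxygens and a CF₃ group; the premier leaving group in synthesis
OTs⁻: pKₐ(p-CH₃C₆H₄SO₃H (TsOH)) ≈ -2.8 — resonance-delocalised arenesulfonate
p-O₂N–C₆H₄–O⁻: pKₐ(p-nitrophenol) ≈ 7.2
phenoxide: pKₐ(C₆H₅OH (phenol)) ≈ 10 — resonance into the ring helps, but still a poor LG
methyl carbanion (CH₃⁻): pKₐ(CH₄) ≈ 48

triflate > OTs⁻ > p-O₂N–C₆H₄–O⁻ > phenoxide > methyl carbanion (CH₃⁻)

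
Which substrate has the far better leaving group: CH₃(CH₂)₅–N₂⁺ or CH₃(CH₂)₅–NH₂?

From CH₃(CH₂)₅–NH₂ the departing group would be NH₂⁻ (pKₐ(NH₃) ≈ 38). Extremely strong base; never a leaving group.
From CH₃(CH₂)₅–N₂⁺ the leaving group is N₂ (no meaningful conjugate acid; N₂ departs as an exceptionally stable neutral molecule).
(In practice CH₃(CH₂)₅–N₂⁺ is made from CH₃(CH₂)₅–NH₂ by diazotisation (NaNO₂ / HCl, 0 °C), generating a diazonium salt that expels N₂.)

CH₃(CH₂)₅–N₂⁺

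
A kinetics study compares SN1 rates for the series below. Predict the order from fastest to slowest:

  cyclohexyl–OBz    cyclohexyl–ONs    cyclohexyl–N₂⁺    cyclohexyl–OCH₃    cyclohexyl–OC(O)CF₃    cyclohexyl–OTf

cyclohexyl–N₂⁺ > cyclohexyl–OTf > cyclohexyl–ONs > cyclohexyl–OC(O)CF₃ > cyclohexyl–OBz > cyclohexyl–OCH₃

Identical carbon frameworks mean the comparison reduces to leaving-group quality.
The more stable X⁻ (or X) is on its own — i.e. the weaker a base it is — the better a leaving group it makes.
cyclohexyl–N₂⁺ loses N₂: no meaningful conjugate acid; N₂ departs as an exceptionally stable neutral molecule
cyclohexyl–OTf loses OTf⁻: pKₐ(CF₃SO₃H (triflic acid)) ≈ -14
cyclohexyl–ONs loses ONs⁻: pKₐ(p-O₂NC₆H₄SO₃H) ≈ -3.5
cyclohexyl–OC(O)CF₃ loses CF₃COO⁻: pKₐ(CF₃COOH) ≈ 0.2
cyclohexyl–OBz loses PhCOO⁻: pKₐ(C₆H₅COOH) ≈ 4.2
cyclohexyl–OCH₃ loses CH₃O⁻: pKₐ(CH₃OH) ≈ 15.5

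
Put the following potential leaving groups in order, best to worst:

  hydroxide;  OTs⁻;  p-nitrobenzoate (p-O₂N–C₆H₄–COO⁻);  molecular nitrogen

molecular nitrogen > OTs⁻ > p-nitrobenzoate (p-O₂N–C₆H₄–COO⁻) > hydroxide

The more stable X⁻ (or X) is on its own — i.e. the weaker a base it is — the better a leaving group it makes.
molecular nitrogen: no meaningful conjugate acid; N₂ departs as an exceptionally stable neutral molecule
OTs⁻: pKₐ(p-CH₃C₆H₄SO₃H (TsOH)) ≈ -2.8 — resonance-delocalised arenesulfonate
p-nitrobenzoate (p-O₂N–C₆H₄–COO⁻): pKₐ(p-nitrobenzoic acid) ≈ 3.4 — electron-withdrawing nitro group stabilises the carboxylate
hydroxide: pKₐ(H₂O) ≈ 15.7 — strong base; essentially never leaves without prior activation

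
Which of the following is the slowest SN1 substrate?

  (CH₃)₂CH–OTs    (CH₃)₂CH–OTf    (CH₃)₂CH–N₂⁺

With the same alkyl group throughout, only the leaving group differentiates the rates.
Leaving-group ability tracks the stability of the departed species; conjugate-acid pKₐ is the usual yardstick (lower pKₐ → better LG).
(CH₃)₂CH–N₂⁺ loses N₂: no meaningful conjugate acid; N₂ departs as an exceptionally stable neutral molecule
(CH₃)₂CH–OTf loses OTf⁻: pKₐ(CF₃SO₃H (triflic acid)) ≈ -14
(CH₃)₂CH–OTs loses OTs⁻: pKₐ(p-CH₃C₆H₄SO₃H (TsOH)) ≈ -2.8

(CH₃)₂CH–OTs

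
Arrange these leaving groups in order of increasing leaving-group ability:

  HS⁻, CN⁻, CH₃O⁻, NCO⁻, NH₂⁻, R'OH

NH₂⁻ < CH₃O⁻ < CN⁻ < HS⁻ < NCO⁻ < R'OH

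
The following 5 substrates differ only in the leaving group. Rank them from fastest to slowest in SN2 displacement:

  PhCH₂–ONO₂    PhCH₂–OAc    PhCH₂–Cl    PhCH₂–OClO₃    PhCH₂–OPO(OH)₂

PhCH₂–OClO₃ > PhCH₂–Cl > PhCH₂–ONO₂ > PhCH₂–OPO(OH)₂ > PhCH₂–OAc

With the same alkyl group throughout, only the leaving group differentiates the rates.
Rank by basicity of the departing species: weakest base leaves most easily.
PhCH₂–OClO₃ loses ClO₄⁻: pKₐ(HClO₄) ≈ -10
PhCH₂–Cl loses Cl⁻: pKₐ(HCl) ≈ -7
PhCH₂–ONO₂ loses NO₃⁻: pKₐ(HNO₃) ≈ -1.3
PhCH₂–OPO(OH)₂ loses H₂PO₄⁻: pKₐ(H₃PO₄) ≈ 2.1
PhCH₂–OAc loses AcO⁻: pKₐ(CH₃COOH) ≈ 4.8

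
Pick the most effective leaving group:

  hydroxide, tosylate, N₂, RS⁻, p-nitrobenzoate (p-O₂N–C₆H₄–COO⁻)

N₂

N₂: no meaningful conjugate acid; N₂ departs as an exceptionally stable neutral molecule
tosylate: pKₐ(p-CH₃C₆H₄SO₃H (TsOH)) ≈ -2.8
p-nitrobenzoate (p-O₂N–C₆H₄–COO⁻): pKₐ(p-nitrobenzoic acid) ≈ 3.4
RS⁻: pKₐ(RSH (a thiol)) ≈ 10.5
hydroxide: pKₐ(H₂O) ≈ 15.7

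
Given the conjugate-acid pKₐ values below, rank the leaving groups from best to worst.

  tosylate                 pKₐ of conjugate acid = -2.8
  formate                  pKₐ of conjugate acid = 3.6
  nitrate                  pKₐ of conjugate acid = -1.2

Lower conjugate-acid pKₐ ⇒ weaker base ⇒ better leaving group.
Sorting by the given values: tosylate (-2.8), nitrate (-1.2), formate (3.6).

tosylate > nitrate > formate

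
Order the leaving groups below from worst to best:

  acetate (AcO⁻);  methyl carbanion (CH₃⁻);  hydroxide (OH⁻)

Rank by basicity of the departing species: weakest base leaves most easily.
acetate (AcO⁻): pKₐ(CH₃COOH) ≈ 4.8
hydroxide (OH⁻): pKₐ(H₂O) ≈ 15.7 — strong base; essentially never leaves without prior activation
methyl carbanion (CH₃⁻): pKₐ(CH₄) ≈ 48
Reversing gives the worst-to-best order requested.

methyl carbanion (CH₃⁻) < hydroxide (OH⁻) < acetate (AcO⁻)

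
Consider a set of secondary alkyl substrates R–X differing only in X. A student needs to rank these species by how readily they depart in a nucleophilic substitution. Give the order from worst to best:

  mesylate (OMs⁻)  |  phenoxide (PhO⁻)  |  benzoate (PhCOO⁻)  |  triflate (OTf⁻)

phenoxide (PhO⁻) < benzoate (PhCOO⁻) < mesylate (OMs⁻) < triflate (OTf⁻)

The more stable X⁻ (or X) is on its own — i.e. the weaker a base it is — the better a leaving group it makes.
triflate (OTf⁻): pKₐ(CF₃SO₃H (triflic acid)) ≈ -14
mesylate (OMs⁻): pKₐ(CH₃SO₃H (MsOH)) ≈ -1.9
benzoate (PhCOO⁻): pKₐ(C₆H₅COOH) ≈ 4.2
phenoxide (PhO⁻): pKₐ(C₆H₅OH (phenol)) ≈ 10
Listed from poorest to best leaving group as asked.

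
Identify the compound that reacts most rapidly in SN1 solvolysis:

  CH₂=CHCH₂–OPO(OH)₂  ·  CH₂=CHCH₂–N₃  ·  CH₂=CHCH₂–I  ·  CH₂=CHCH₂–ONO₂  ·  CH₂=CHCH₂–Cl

Identical carbon frameworks mean the comparison reduces to leaving-group quality.
A good leaving group is a weak base: the lower the pKₐ of its conjugate acid, the more readily it departs.
CH₂=CHCH₂–I loses I⁻: pKₐ(HI) ≈ -10
CH₂=CHCH₂–Cl loses Cl⁻: pKₐ(HCl) ≈ -7
CH₂=CHCH₂–ONO₂ loses NO₃⁻: pKₐ(HNO₃) ≈ -1.3
CH₂=CHCH₂–OPO(OH)₂ loses H₂PO₄⁻: pKₐ(H₃PO₄) ≈ 2.1
CH₂=CHCH₂–N₃ loses N₃⁻: pKₐ(HN₃) ≈ 4.7

CH₂=CHCH₂–I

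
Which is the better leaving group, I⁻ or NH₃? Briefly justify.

I⁻

I⁻ is the better leaving group.
pKₐ(HI) ≈ -10 versus pKₐ(NH₄⁺) ≈ 9.2: I⁻ is the much weaker base.
Large, highly polarisable; very weak base.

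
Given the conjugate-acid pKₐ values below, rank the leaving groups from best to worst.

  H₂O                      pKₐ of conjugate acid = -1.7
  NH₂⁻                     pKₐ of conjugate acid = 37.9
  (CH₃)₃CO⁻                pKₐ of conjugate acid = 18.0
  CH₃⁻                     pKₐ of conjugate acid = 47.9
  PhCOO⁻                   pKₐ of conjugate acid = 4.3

Lower conjugate-acid pKₐ ⇒ weaker base ⇒ better leaving group.
Sorting by the given values: H₂O (-1.7), PhCOO⁻ (4.3), (CH₃)₃CO⁻ (18.0), NH₂⁻ (37.9), CH₃⁻ (47.9).

H₂O > PhCOO⁻ > (CH₃)₃CO⁻ > NH₂⁻ > CH₃⁻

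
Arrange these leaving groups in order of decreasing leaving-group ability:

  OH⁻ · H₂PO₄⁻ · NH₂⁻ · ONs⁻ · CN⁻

Leaving-group ability tracks the stability of the departed species; conjugate-acid pKₐ is the usual yardstick (lower pKₐ → better LG).
ONs⁻: pKₐ(p-O₂NC₆H₄SO₃H) ≈ -3.5
H₂PO₄⁻: pKₐ(H₃PO₄) ≈ 2.1
CN⁻: pKₐ(HCN) ≈ 9.2 — sp carbon stabilises the charge somewhat, but still a poor LG
OH⁻: pKₐ(H₂O) ≈ 15.7 — strong base; essentially never leaves without prior activation
NH₂⁻: pKₐ(NH₃) ≈ 38

ONs⁻ > H₂PO₄⁻ > CN⁻ > OH⁻ > NH₂⁻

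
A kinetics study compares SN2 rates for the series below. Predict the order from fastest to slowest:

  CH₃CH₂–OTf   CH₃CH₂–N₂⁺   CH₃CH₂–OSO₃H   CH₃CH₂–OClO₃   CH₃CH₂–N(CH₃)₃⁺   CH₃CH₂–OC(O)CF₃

CH₃CH₂–N₂⁺ > CH₃CH₂–OTf > CH₃CH₂–OClO₃ > CH₃CH₂–OSO₃H > CH₃CH₂–OC(O)CF₃ > CH₃CH₂–N(CH₃)₃⁺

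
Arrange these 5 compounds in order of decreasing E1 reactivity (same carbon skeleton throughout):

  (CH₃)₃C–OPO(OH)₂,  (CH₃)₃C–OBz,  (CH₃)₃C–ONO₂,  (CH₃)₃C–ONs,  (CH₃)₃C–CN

(CH₃)₃C–ONs > (CH₃)₃C–ONO₂ > (CH₃)₃C–OPO(OH)₂ > (CH₃)₃C–OBz > (CH₃)₃C–CN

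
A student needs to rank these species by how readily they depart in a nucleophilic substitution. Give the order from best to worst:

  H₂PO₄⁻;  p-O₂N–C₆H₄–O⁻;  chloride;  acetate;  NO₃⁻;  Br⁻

Br⁻: pKₐ(HBr) ≈ -9
chloride: pKₐ(HCl) ≈ -7
NO₃⁻: pKₐ(HNO₃) ≈ -1.3
H₂PO₄⁻: pKₐ(H₃PO₄) ≈ 2.1
acetate: pKₐ(CH₃COOH) ≈ 4.8
p-O₂N–C₆H₄–O⁻: pKₐ(p-nitrophenol) ≈ 7.2

Br⁻ > chloride > NO₃⁻ > H₂PO₄⁻ > acetate > p-O₂N–C₆H₄–O⁻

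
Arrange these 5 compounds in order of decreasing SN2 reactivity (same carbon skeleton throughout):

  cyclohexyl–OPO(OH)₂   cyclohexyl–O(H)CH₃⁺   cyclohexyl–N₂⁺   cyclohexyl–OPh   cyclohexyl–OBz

Identical carbon frameworks mean the comparison reduces to leaving-group quality.
A good leaving group is a weak base: the lower the pKₐ of its conjugate acid, the more readily it departs.
cyclohexyl–N₂⁺ loses N₂: no meaningful conjugate acid; N₂ departs as an exceptionally stable neutral molecule
cyclohexyl–O(H)CH₃⁺ loses R'OH: pKₐ(R'OH₂⁺) ≈ -2.4
cyclohexyl–OPO(OH)₂ loses H₂PO₄⁻: pKₐ(H₃PO₄) ≈ 2.1
cyclohexyl–OBz loses PhCOO⁻: pKₐ(C₆H₅COOH) ≈ 4.2
cyclohexyl–OPh loses PhO⁻: pKₐ(C₆H₅OH (phenol)) ≈ 10

cyclohexyl–N₂⁺ > cyclohexyl–O(H)CH₃⁺ > cyclohexyl–OPO(OH)₂ > cyclohexyl–OBz > cyclohexyl–OPh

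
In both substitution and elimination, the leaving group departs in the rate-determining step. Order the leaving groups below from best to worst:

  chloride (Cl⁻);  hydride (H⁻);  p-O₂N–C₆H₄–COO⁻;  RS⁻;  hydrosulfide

chloride (Cl⁻) > p-O₂N–C₆H₄–COO⁻ > hydrosulfide > RS⁻ > hydride (H⁻)

chloride (Cl⁻): pKₐ(HCl) ≈ -7
p-O₂N–C₆H₄–COO⁻: pKₐ(p-nitrobenzoic acid) ≈ 3.4
hydrosulfide: pKₐ(H₂S) ≈ 7
RS⁻: pKₐ(RSH (a thiol)) ≈ 10.5
hydride (H⁻): pKₐ(H₂) ≈ 36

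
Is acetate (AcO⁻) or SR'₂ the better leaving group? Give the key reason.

SR'₂

SR'₂ is the better leaving group.
pKₐ(R'₂SH⁺) ≈ -7 versus pKₐ(CH₃COOH) ≈ 4.8: SR'₂ is the much weaker base.
Neutral; leaves from a sulfonium salt (R–SR'₂⁺).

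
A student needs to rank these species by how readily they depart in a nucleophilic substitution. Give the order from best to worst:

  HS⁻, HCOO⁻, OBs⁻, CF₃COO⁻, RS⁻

A good leaving group is a weak base: the lower the pKₐ of its conjugate acid, the more readily it departs.
OBs⁻: pKₐ(p-BrC₆H₄SO₃H) ≈ -2.8
CF₃COO⁻: pKₐ(CF₃COOH) ≈ 0.2
HCOO⁻: pKₐ(HCOOH) ≈ 3.8
HS⁻: pKₐ(H₂S) ≈ 7
RS⁻: pKₐ(RSH (a thiol)) ≈ 10.5

OBs⁻ > CF₃COO⁻ > HCOO⁻ > HS⁻ > RS⁻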